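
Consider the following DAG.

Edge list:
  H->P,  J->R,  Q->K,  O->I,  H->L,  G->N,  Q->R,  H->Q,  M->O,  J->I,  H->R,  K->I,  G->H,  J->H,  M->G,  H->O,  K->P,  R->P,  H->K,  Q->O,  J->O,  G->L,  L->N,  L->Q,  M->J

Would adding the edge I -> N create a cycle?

No

Adding I→N creates a cycle iff N can already reach I.
Explore from N: no path reaches I. The graph stays acyclic.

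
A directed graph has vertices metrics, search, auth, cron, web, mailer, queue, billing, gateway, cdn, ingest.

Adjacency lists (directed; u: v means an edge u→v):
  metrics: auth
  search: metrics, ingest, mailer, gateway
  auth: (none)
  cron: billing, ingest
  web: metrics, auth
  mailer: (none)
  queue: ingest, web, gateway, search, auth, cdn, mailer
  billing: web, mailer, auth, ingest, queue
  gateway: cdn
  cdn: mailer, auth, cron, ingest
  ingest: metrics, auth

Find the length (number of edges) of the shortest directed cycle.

For each vertex v, BFS finds the shortest path from v back to v.
The shortest such closed walk is billing → queue → cdn → cron → billing, length 4.

4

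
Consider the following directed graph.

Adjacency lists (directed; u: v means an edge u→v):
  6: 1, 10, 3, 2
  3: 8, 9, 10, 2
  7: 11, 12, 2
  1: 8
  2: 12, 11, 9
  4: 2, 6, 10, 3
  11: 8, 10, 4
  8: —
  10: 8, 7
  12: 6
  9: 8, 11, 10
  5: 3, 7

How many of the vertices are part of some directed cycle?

A vertex is on a directed cycle iff it belongs to a strongly connected component of size ≥ 2 (or has a self-loop).
The vertices on cycles are {2, 3, 4, 6, 7, 9, 10, 11, 12} — 9 in total.

9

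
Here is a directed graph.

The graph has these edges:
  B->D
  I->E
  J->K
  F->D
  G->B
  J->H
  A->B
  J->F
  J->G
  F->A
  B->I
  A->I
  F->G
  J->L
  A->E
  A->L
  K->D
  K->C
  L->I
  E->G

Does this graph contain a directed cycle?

Yes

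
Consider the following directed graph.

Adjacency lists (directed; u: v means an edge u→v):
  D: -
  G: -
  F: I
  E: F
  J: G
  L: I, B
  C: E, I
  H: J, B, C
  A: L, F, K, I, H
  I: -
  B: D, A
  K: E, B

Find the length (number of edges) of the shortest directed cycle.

For each vertex v, BFS finds the shortest path from v back to v.
The shortest such closed walk is B → A → H → B, length 3.

3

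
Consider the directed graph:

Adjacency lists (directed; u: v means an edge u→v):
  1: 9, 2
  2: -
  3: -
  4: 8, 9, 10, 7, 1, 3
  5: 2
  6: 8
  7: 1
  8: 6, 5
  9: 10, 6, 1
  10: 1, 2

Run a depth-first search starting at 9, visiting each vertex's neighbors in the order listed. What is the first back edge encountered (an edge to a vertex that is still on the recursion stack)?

1->9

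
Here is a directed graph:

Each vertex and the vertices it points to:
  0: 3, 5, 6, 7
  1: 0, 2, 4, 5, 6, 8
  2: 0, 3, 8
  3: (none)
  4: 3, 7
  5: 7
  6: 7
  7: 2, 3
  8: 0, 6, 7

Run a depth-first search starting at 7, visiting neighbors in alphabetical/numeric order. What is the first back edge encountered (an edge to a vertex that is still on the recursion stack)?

DFS from 7 (visiting neighbors in alphabetical/numeric order); mark gray on enter, black on exit:
7 gray
  2 gray
    0 gray
      3 gray
      3 black
      5 gray
        5→7: 7 is gray → back edge
First back edge: 5 → 7.

5→7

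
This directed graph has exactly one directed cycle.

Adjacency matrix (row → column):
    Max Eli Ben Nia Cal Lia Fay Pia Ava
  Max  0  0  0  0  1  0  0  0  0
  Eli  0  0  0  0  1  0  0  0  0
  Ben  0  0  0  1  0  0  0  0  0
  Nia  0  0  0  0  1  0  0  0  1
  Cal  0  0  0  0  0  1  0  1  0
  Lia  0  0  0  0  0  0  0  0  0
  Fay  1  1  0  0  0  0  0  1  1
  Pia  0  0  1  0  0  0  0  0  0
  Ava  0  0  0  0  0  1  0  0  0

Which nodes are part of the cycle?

Ben, Cal, Nia, Pia

DFS with gray/black marking from Pia:
Pia gray
  Ben gray
    Nia gray
      Cal gray
        Lia gray
        Lia black
        Cal→Pia: Pia is gray → back edge
Back edge closes the cycle Pia → Ben → Nia → Cal → Pia; its vertices are {Ben, Cal, Nia, Pia}.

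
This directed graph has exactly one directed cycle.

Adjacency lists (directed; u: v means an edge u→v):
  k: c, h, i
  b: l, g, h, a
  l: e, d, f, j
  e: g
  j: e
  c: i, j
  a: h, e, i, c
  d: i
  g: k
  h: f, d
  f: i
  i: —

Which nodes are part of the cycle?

c, e, g, j, k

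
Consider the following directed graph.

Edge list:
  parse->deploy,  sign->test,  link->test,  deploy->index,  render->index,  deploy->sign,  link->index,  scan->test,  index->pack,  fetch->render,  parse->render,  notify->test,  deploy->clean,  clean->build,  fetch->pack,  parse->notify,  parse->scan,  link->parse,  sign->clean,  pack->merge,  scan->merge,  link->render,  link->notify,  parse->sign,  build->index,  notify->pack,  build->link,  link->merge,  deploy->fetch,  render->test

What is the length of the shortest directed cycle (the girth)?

For each vertex v, BFS finds the shortest path from v back to v.
The shortest such closed walk is parse → deploy → clean → build → link → parse, length 5.

5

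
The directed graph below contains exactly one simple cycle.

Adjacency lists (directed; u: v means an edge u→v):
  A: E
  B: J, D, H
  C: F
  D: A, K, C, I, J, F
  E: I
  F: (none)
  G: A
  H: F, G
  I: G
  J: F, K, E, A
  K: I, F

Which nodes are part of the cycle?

A, E, G, I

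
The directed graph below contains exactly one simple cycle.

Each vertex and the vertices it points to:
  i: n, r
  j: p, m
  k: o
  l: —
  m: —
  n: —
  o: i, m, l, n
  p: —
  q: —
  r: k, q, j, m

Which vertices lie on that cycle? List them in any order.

i, k, o, r

DFS with gray/black marking from o:
o gray
  i gray
    n gray
    n black
    r gray
      k gray
        k→o: o is gray → back edge
Back edge closes the cycle o → i → r → k → o; its vertices are {i, k, o, r}.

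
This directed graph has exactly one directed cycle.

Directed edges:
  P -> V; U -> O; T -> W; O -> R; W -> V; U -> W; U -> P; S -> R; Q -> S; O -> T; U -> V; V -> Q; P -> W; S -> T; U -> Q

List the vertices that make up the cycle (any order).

DFS with gray/black marking from Q:
Q gray
  S gray
    T gray
      W gray
        V gray
          V→Q: Q is gray → back edge
Back edge closes the cycle Q → S → T → W → V → Q; its vertices are {Q, S, T, V, W}.

Q, S, T, V, W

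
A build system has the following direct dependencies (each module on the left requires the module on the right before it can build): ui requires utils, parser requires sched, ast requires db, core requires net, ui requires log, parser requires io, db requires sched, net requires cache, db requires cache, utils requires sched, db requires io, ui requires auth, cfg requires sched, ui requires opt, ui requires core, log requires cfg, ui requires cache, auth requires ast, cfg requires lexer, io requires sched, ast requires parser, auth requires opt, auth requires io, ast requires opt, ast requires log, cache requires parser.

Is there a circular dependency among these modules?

No

DFS with white/gray/black marking, starting from ui:
ui gray
  cache gray
    parser gray
      io gray
        sched gray
        sched black
      io black
      parser→sched: sched black — skip
    parser black
  cache black
  opt gray
  opt black
  utils gray
    utils→sched: sched black — skip
  utils black
  auth gray
    ast gray
      ast→parser: parser black — skip
      db gray
        db→sched: sched black — skip
        db→io: io black — skip
        db→cache: cache black — skip
      db black
      log gray
        cfg gray
          cfg→sched: sched black — skip
          lexer gray
          lexer black
        cfg black
      log black
      ast→opt: opt black — skip
    ast black
    auth→opt: opt black — skip
    auth→io: io black — skip
  auth black
  ui→log: log black — skip
  core gray
    net gray
      net→cache: cache black — skip
    net black
  core black
ui black
Every edge goes to a white or black vertex — no back edge, so the graph is acyclic.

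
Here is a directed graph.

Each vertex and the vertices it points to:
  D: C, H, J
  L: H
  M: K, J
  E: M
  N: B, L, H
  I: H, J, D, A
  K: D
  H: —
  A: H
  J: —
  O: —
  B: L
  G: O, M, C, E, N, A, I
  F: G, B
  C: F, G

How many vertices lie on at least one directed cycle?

8

A vertex is on a directed cycle iff it belongs to a strongly connected component of size ≥ 2 (or has a self-loop).
The vertices on cycles are {C, D, E, F, G, I, K, M} — 8 in total.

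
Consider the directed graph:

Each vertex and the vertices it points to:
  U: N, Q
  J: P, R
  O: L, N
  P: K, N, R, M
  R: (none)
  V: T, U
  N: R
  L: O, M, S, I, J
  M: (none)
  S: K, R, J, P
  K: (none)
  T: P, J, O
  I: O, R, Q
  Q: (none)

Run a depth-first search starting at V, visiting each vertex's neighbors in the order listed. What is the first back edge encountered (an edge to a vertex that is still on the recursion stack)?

L→O

DFS from V (visiting each vertex's neighbors in the order listed); mark gray on enter, black on exit:
V gray
  T gray
    P gray
      K gray
      K black
      N gray
        R gray
        R black
      N black
      P→R: R black — skip
      M gray
      M black
    P black
    J gray
      J→P: P black — skip
      J→R: R black — skip
    J black
    O gray
      L gray
        L→O: O is gray → back edge
First back edge: L → O.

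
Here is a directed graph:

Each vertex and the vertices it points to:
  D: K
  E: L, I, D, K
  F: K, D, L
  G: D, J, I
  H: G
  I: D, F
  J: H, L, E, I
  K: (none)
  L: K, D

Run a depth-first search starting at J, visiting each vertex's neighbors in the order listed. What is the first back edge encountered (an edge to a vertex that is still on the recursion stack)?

DFS from J (visiting each vertex's neighbors in the order listed); mark gray on enter, black on exit:
J gray
  H gray
    G gray
      D gray
        K gray
        K black
      D black
      G→J: J is gray → back edge
First back edge: G → J.

G→J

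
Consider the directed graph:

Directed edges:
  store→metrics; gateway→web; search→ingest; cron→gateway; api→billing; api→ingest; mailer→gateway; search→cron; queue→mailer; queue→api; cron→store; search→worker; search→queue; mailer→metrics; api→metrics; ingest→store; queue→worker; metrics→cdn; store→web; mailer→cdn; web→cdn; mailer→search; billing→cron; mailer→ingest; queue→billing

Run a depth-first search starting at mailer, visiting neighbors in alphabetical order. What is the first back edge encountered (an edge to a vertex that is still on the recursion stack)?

queue->mailer

DFS from mailer (visiting neighbors in alphabetical order); mark gray on enter, black on exit:
mailer gray
  cdn gray
  cdn black
  gateway gray
    web gray
      web→cdn: cdn black — skip
    web black
  gateway black
  ingest gray
    store gray
      metrics gray
        metrics→cdn: cdn black — skip
      metrics black
      store→web: web black — skip
    store black
  ingest black
  mailer→metrics: metrics black — skip
  search gray
    cron gray
      cron→gateway: gateway black — skip
      cron→store: store black — skip
    cron black
    search→ingest: ingest black — skip
    queue gray
      api gray
        billing gray
          billing→cron: cron black — skip
        billing black
        api→ingest: ingest black — skip
        api→metrics: metrics black — skip
      api black
      queue→billing: billing black — skip
      queue→mailer: mailer is gray → back edge
First back edge: queue → mailer.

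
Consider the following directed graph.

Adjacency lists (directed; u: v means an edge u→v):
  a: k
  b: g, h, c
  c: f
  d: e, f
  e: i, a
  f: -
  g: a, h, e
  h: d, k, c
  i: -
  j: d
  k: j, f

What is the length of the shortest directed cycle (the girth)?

For each vertex v, BFS finds the shortest path from v back to v.
The shortest such closed walk is e → a → k → j → d → e, length 5.

5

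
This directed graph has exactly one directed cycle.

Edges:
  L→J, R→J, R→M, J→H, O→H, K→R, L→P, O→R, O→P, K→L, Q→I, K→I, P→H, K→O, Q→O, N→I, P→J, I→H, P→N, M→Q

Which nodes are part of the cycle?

M, O, Q, R

DFS with gray/black marking from O:
O gray
  P gray
    N gray
      I gray
        H gray
        H black
      I black
    N black
    J gray
      J→H: H black — skip
    J black
    P→H: H black — skip
  P black
  R gray
    M gray
      Q gray
        Q→I: I black — skip
        Q→O: O is gray → back edge
Back edge closes the cycle O → R → M → Q → O; its vertices are {M, O, Q, R}.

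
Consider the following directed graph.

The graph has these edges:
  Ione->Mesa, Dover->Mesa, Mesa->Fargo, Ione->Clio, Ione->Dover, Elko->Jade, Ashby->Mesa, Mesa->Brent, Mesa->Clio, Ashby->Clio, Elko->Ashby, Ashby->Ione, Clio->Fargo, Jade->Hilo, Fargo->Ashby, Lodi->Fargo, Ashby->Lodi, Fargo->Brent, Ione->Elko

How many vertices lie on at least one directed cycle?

A vertex is on a directed cycle iff it belongs to a strongly connected component of size ≥ 2 (or has a self-loop).
The vertices on cycles are {Clio, Elko, Ione, Lodi, Mesa, Ashby, Dover, Fargo} — 8 in total.

8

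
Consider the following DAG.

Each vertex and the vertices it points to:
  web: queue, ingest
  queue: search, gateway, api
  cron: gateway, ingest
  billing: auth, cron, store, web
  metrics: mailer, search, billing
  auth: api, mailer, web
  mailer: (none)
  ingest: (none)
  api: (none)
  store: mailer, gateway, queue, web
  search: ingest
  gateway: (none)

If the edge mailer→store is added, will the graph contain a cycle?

Adding mailer→store creates a cycle iff store can already reach mailer.
Path from store: store → mailer.
So store → … → mailer → store is a cycle.

Yes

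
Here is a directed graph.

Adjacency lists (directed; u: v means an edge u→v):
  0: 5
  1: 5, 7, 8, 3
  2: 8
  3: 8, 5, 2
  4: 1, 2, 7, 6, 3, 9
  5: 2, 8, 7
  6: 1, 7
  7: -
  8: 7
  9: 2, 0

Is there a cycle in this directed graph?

DFS with white/gray/black marking, starting from 4:
4 gray
  1 gray
    5 gray
      2 gray
        8 gray
          7 gray
          7 black
        8 black
      2 black
      5→8: 8 black — skip
      5→7: 7 black — skip
    5 black
    1→7: 7 black — skip
    1→8: 8 black — skip
    3 gray
      3→8: 8 black — skip
      3→5: 5 black — skip
      3→2: 2 black — skip
    3 black
  1 black
  4→2: 2 black — skip
  4→7: 7 black — skip
  6 gray
    6→1: 1 black — skip
    6→7: 7 black — skip
  6 black
  4→3: 3 black — skip
  9 gray
    9→2: 2 black — skip
    0 gray
      0→5: 5 black — skip
    0 black
  9 black
4 black
Every edge goes to a white or black vertex — no back edge, so the graph is acyclic.

No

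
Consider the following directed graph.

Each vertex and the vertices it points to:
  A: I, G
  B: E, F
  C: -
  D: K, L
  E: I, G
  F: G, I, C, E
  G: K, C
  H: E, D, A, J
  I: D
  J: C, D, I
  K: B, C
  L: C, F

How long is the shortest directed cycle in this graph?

For each vertex v, BFS finds the shortest path from v back to v.
The shortest such closed walk is D → L → F → I → D, length 4.

4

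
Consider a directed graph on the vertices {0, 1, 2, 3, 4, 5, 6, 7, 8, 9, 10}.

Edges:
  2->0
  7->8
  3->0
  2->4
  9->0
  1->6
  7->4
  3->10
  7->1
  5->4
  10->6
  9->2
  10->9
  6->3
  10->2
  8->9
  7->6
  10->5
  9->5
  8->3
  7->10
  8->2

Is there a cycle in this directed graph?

Yes

DFS with white/gray/black marking, starting from 6:
6 gray
  3 gray
    0 gray
    0 black
    10 gray
      9 gray
        5 gray
          4 gray
          4 black
        5 black
        2 gray
          2→4: 4 black — skip
          2→0: 0 black — skip
        2 black
        9→0: 0 black — skip
      9 black
      10→2: 2 black — skip
      10→6: 6 is gray → back edge
Back edge found, so a cycle exists: 6 → 3 → 10 → 6.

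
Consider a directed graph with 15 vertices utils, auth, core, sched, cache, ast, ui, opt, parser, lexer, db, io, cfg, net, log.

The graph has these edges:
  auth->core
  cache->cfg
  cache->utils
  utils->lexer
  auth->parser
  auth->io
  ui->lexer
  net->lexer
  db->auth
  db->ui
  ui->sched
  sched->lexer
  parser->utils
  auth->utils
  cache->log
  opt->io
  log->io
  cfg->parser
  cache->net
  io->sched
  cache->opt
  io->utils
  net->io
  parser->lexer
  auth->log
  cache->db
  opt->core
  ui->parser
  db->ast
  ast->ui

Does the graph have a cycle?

No

DFS with white/gray/black marking, starting from sched:
sched gray
  lexer gray
  lexer black
sched black
utils gray
  utils→lexer: lexer black — skip
utils black
auth gray
  core gray
  core black
  io gray
    io→sched: sched black — skip
    io→utils: utils black — skip
  io black
  log gray
    log→io: io black — skip
  log black
  auth→utils: utils black — skip
  parser gray
    parser→utils: utils black — skip
    parser→lexer: lexer black — skip
  parser black
auth black
cache gray
  net gray
    net→io: io black — skip
    net→lexer: lexer black — skip
  net black
  cache→utils: utils black — skip
  db gray
    db→auth: auth black — skip
    ui gray
      ui→lexer: lexer black — skip
      ui→parser: parser black — skip
      ui→sched: sched black — skip
    ui black
    ast gray
      ast→ui: ui black — skip
    ast black
  db black
  cache→log: log black — skip
  opt gray
    opt→core: core black — skip
    opt→io: io black — skip
  opt black
  cfg gray
    cfg→parser: parser black — skip
  cfg black
cache black
Every edge goes to a white or black vertex — no back edge, so the graph is acyclic.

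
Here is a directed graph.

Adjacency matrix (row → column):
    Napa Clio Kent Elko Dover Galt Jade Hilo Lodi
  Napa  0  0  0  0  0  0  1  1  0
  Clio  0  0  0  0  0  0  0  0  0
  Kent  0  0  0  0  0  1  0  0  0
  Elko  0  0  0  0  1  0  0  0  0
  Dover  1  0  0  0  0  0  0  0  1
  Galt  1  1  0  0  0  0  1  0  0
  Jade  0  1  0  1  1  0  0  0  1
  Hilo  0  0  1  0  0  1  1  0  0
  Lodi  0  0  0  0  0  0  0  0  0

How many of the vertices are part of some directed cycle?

7

A vertex is on a directed cycle iff it belongs to a strongly connected component of size ≥ 2 (or has a self-loop).
The vertices on cycles are {Elko, Galt, Hilo, Jade, Kent, Napa, Dover} — 7 in total.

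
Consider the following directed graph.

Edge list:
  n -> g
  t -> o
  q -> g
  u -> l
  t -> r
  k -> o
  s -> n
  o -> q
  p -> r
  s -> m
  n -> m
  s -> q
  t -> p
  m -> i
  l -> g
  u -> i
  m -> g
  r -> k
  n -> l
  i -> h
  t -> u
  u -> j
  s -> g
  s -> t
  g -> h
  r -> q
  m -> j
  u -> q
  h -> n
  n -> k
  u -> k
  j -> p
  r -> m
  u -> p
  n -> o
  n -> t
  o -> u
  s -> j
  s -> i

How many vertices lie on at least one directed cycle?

14

A vertex is on a directed cycle iff it belongs to a strongly connected component of size ≥ 2 (or has a self-loop).
The vertices on cycles are {g, h, i, j, k, l, m, n, o, p, q, r, t, u} — 14 in total.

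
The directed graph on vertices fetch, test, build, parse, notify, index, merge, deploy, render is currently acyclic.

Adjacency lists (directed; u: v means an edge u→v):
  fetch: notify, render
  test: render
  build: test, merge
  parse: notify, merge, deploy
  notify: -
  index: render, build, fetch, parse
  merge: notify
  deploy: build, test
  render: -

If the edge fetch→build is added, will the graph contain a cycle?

Adding fetch→build creates a cycle iff build can already reach fetch.
Explore from build: no path reaches fetch. The graph stays acyclic.

No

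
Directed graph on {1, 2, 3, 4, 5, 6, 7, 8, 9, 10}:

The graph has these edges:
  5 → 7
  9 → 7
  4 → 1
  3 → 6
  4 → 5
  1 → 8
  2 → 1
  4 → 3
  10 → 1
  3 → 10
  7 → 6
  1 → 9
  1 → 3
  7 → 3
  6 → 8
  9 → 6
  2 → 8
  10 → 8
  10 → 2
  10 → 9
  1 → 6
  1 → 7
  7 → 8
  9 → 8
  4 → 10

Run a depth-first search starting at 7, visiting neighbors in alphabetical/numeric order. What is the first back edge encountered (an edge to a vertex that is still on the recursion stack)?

DFS from 7 (visiting neighbors in alphabetical/numeric order); mark gray on enter, black on exit:
7 gray
  3 gray
    6 gray
      8 gray
      8 black
    6 black
    10 gray
      1 gray
        1→3: 3 is gray → back edge
First back edge: 1 → 3.

1->3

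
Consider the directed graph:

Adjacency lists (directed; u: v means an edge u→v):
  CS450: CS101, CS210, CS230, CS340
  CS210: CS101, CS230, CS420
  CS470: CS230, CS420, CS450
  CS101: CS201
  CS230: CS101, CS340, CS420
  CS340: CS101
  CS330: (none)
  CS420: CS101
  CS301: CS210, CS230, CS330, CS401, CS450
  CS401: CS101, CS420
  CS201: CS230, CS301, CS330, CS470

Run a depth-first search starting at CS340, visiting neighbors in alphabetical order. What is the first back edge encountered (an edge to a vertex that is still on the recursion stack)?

DFS from CS340 (visiting neighbors in alphabetical order); mark gray on enter, black on exit:
CS340 gray
  CS101 gray
    CS201 gray
      CS230 gray
        CS230→CS101: CS101 is gray → back edge
First back edge: CS230 → CS101.

CS230→CS101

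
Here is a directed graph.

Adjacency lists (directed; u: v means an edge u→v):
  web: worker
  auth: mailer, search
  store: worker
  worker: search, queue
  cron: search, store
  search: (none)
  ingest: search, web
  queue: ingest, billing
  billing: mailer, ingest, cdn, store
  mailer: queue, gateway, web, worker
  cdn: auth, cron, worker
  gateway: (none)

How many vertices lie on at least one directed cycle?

A vertex is on a directed cycle iff it belongs to a strongly connected component of size ≥ 2 (or has a self-loop).
The vertices on cycles are {cdn, web, auth, cron, queue, store, ingest, mailer, worker, billing} — 10 in total.

10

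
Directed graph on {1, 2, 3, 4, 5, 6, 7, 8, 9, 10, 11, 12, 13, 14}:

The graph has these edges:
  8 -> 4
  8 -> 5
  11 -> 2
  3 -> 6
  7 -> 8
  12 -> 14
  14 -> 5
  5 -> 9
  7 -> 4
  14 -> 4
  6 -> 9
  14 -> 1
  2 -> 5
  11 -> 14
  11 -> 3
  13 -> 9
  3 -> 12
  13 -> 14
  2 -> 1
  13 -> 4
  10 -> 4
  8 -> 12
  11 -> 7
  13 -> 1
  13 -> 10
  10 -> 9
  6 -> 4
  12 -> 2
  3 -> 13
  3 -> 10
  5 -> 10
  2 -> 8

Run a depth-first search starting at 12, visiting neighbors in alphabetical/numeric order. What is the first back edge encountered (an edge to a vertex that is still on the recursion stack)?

8->12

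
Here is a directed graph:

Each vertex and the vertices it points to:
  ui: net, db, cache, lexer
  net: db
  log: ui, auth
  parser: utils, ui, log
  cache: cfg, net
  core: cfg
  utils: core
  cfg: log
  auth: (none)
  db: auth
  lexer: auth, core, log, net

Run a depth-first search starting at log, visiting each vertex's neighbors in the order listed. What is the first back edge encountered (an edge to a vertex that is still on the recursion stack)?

cfg->log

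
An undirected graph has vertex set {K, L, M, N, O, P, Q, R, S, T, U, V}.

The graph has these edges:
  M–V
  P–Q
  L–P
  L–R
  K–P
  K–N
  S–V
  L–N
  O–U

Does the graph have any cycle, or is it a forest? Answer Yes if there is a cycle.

DFS, tracking each vertex's parent; an edge to a visited non-parent vertex closes a cycle.
Start from R:
visit R (parent –)
  visit L (parent R)
    visit P (parent L)
      visit Q (parent P)
        Q–P: parent, skip
      P–L: parent, skip
      visit K (parent P)
        visit N (parent K)
          N–K: parent, skip
          N–L: L visited and ≠ parent → cycle
Cycle: L – P – K – N – L.

Yes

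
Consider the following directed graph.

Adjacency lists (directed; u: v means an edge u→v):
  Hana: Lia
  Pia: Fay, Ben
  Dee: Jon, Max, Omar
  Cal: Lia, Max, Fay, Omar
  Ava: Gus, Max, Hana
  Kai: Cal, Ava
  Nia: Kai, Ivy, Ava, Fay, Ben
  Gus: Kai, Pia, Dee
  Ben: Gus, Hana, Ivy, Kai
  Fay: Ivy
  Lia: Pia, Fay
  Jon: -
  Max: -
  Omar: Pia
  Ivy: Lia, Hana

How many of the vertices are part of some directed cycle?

A vertex is on a directed cycle iff it belongs to a strongly connected component of size ≥ 2 (or has a self-loop).
The vertices on cycles are {Ava, Ben, Cal, Dee, Fay, Gus, Ivy, Kai, Lia, Pia, Hana, Omar} — 12 in total.

12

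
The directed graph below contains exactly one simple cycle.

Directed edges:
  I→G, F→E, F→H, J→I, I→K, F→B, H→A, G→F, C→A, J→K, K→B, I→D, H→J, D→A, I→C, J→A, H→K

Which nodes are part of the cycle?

F, G, H, I, J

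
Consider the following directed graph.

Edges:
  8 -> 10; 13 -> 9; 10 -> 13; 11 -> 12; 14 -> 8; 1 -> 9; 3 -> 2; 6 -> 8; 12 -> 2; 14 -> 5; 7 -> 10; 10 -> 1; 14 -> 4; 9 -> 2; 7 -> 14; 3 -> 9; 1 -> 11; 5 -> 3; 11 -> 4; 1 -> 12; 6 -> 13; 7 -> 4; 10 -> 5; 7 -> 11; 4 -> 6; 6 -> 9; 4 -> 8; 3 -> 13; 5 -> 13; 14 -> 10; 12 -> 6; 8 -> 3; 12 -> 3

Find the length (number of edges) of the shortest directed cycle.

For each vertex v, BFS finds the shortest path from v back to v.
The shortest such closed walk is 4 → 8 → 10 → 1 → 11 → 4, length 5.

5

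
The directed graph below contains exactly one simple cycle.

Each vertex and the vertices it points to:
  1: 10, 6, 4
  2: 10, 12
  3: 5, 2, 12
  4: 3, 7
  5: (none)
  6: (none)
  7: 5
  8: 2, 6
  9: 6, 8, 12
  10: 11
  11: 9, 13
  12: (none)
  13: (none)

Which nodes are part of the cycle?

2, 8, 9, 10, 11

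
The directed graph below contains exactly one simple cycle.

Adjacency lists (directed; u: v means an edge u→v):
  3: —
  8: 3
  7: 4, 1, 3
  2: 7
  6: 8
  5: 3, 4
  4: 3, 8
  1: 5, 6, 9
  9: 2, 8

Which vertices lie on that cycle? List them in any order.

DFS with gray/black marking from 1:
1 gray
  5 gray
    3 gray
    3 black
    4 gray
      4→3: 3 black — skip
      8 gray
        8→3: 3 black — skip
      8 black
    4 black
  5 black
  6 gray
    6→8: 8 black — skip
  6 black
  9 gray
    2 gray
      7 gray
        7→4: 4 black — skip
        7→1: 1 is gray → back edge
Back edge closes the cycle 1 → 9 → 2 → 7 → 1; its vertices are {1, 2, 7, 9}.

1, 2, 7, 9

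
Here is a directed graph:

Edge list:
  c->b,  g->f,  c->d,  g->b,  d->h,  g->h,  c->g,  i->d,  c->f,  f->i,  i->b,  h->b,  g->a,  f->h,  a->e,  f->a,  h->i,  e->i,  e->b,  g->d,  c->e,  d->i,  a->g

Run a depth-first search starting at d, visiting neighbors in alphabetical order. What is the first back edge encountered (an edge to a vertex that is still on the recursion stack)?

DFS from d (visiting neighbors in alphabetical order); mark gray on enter, black on exit:
d gray
  h gray
    b gray
    b black
    i gray
      i→b: b black — skip
      i→d: d is gray → back edge
First back edge: i → d.

i→d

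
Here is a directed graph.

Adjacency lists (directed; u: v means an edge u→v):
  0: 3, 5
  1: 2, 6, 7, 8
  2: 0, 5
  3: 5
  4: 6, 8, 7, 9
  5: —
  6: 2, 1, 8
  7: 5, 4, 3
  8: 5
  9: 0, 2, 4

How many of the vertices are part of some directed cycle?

5

A vertex is on a directed cycle iff it belongs to a strongly connected component of size ≥ 2 (or has a self-loop).
The vertices on cycles are {1, 4, 6, 7, 9} — 5 in total.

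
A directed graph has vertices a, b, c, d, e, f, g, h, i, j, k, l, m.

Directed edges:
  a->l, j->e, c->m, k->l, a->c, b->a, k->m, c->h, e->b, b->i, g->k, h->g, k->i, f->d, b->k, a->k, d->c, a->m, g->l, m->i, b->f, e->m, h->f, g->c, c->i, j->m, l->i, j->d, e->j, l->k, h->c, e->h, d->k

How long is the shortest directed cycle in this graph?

For each vertex v, BFS finds the shortest path from v back to v.
The shortest such closed walk is e → j → e, length 2.

2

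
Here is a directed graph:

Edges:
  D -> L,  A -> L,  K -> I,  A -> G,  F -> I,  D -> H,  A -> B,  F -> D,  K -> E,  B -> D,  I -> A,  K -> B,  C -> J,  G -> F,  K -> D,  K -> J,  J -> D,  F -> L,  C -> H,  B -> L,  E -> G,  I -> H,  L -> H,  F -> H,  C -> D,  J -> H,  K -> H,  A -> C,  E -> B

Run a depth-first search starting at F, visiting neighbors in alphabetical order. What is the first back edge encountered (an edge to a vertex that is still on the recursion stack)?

G→F

DFS from F (visiting neighbors in alphabetical order); mark gray on enter, black on exit:
F gray
  D gray
    H gray
    H black
    L gray
      L→H: H black — skip
    L black
  D black
  F→H: H black — skip
  I gray
    A gray
      B gray
        B→D: D black — skip
        B→L: L black — skip
      B black
      C gray
        C→D: D black — skip
        C→H: H black — skip
        J gray
          J→D: D black — skip
          J→H: H black — skip
        J black
      C black
      G gray
        G→F: F is gray → back edge
First back edge: G → F.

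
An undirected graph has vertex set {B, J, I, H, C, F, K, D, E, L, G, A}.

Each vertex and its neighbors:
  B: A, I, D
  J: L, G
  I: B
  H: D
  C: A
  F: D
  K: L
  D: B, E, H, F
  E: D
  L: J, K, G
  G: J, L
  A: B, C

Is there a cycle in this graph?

DFS, tracking each vertex's parent; an edge to a visited non-parent vertex closes a cycle.
Start from J:
visit J (parent –)
  visit L (parent J)
    L–J: parent, skip
    visit K (parent L)
      K–L: parent, skip
    visit G (parent L)
      G–J: J visited and ≠ parent → cycle
Cycle: J – L – G – J.

Yes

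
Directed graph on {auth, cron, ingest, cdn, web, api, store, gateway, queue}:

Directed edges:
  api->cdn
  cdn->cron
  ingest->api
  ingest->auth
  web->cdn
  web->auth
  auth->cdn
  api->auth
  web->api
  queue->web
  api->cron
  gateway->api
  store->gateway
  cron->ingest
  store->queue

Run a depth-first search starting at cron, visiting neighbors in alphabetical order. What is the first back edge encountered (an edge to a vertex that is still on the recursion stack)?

DFS from cron (visiting neighbors in alphabetical order); mark gray on enter, black on exit:
cron gray
  ingest gray
    api gray
      auth gray
        cdn gray
          cdn→cron: cron is gray → back edge
First back edge: cdn → cron.

cdn→cron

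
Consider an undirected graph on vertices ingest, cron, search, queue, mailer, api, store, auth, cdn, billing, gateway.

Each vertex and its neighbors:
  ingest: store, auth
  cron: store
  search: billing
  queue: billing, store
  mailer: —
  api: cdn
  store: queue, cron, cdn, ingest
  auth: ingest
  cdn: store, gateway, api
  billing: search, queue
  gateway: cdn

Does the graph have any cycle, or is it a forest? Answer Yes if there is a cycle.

No

DFS, tracking each vertex's parent; an edge to a visited non-parent vertex closes a cycle.
Start from cdn:
visit cdn (parent –)
  visit store (parent cdn)
    visit queue (parent store)
      visit billing (parent queue)
        visit search (parent billing)
          search–billing: parent, skip
        billing–queue: parent, skip
      queue–store: parent, skip
    visit cron (parent store)
      cron–store: parent, skip
    store–cdn: parent, skip
    visit ingest (parent store)
      ingest–store: parent, skip
      visit auth (parent ingest)
        auth–ingest: parent, skip
  visit gateway (parent cdn)
    gateway–cdn: parent, skip
  visit api (parent cdn)
    api–cdn: parent, skip
visit mailer (parent –)
No non-parent visited neighbor found — the graph is a forest.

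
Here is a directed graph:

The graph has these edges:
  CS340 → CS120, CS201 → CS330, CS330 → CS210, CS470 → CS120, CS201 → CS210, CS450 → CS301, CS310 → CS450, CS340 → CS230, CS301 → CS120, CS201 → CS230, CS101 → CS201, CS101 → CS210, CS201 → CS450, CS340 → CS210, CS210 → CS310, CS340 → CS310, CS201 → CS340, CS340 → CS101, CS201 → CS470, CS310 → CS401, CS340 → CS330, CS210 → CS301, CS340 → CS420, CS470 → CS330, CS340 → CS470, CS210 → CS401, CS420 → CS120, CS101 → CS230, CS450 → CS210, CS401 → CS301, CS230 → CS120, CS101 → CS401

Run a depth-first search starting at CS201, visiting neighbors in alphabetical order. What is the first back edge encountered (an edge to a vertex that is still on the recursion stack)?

CS450->CS210

DFS from CS201 (visiting neighbors in alphabetical order); mark gray on enter, black on exit:
CS201 gray
  CS210 gray
    CS301 gray
      CS120 gray
      CS120 black
    CS301 black
    CS310 gray
      CS401 gray
        CS401→CS301: CS301 black — skip
      CS401 black
      CS450 gray
        CS450→CS210: CS210 is gray → back edge
First back edge: CS450 → CS210.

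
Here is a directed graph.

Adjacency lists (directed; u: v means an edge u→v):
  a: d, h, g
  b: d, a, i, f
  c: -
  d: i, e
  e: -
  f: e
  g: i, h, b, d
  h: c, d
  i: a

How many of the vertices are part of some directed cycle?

A vertex is on a directed cycle iff it belongs to a strongly connected component of size ≥ 2 (or has a self-loop).
The vertices on cycles are {a, b, d, g, h, i} — 6 in total.

6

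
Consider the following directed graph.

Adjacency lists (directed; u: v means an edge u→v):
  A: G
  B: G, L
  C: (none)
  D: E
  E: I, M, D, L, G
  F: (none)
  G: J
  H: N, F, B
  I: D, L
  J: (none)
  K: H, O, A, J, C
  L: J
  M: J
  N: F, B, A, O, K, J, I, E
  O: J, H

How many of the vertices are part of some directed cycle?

7

A vertex is on a directed cycle iff it belongs to a strongly connected component of size ≥ 2 (or has a self-loop).
The vertices on cycles are {D, E, H, I, K, N, O} — 7 in total.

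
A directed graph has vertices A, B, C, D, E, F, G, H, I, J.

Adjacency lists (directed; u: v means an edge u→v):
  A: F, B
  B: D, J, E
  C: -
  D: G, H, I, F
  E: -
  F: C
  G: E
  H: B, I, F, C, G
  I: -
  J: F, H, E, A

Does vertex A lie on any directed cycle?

Yes

A is on a cycle iff A can reach itself via ≥1 edge.
A → B → J → A — yes.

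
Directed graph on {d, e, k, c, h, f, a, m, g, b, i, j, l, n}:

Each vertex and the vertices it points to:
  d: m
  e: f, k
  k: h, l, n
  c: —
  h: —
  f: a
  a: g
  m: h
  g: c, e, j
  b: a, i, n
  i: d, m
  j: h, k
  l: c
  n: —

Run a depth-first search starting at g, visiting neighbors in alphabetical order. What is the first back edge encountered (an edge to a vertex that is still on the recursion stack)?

DFS from g (visiting neighbors in alphabetical order); mark gray on enter, black on exit:
g gray
  c gray
  c black
  e gray
    f gray
      a gray
        a→g: g is gray → back edge
First back edge: a → g.

a→g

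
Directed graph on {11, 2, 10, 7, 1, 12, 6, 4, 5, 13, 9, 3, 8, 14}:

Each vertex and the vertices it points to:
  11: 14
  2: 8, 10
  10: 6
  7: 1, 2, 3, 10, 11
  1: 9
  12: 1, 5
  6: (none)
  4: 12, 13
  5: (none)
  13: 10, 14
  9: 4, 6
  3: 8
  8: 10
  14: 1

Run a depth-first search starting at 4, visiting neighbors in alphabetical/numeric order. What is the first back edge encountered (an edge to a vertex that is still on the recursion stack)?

DFS from 4 (visiting neighbors in alphabetical/numeric order); mark gray on enter, black on exit:
4 gray
  12 gray
    1 gray
      9 gray
        9→4: 4 is gray → back edge
First back edge: 9 → 4.

9→4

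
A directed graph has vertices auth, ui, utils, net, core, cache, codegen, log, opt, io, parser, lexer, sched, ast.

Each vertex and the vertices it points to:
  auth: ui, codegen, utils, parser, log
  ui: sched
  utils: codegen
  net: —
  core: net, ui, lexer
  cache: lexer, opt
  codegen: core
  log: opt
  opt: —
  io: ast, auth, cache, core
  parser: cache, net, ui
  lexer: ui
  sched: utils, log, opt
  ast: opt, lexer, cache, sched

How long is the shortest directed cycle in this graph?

For each vertex v, BFS finds the shortest path from v back to v.
The shortest such closed walk is core → ui → sched → utils → codegen → core, length 5.

5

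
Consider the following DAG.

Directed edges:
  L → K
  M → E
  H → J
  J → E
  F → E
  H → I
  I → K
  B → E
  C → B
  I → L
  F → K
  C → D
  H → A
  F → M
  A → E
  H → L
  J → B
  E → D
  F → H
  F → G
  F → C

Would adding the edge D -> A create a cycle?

Yes

Adding D→A creates a cycle iff A can already reach D.
Path from A: A → E → D.
So A → … → D → A is a cycle.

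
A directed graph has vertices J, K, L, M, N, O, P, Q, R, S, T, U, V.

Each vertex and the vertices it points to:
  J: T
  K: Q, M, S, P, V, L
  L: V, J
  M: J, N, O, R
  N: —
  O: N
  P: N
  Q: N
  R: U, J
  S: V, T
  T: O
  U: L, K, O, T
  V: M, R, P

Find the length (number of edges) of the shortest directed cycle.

4

For each vertex v, BFS finds the shortest path from v back to v.
The shortest such closed walk is K → V → R → U → K, length 4.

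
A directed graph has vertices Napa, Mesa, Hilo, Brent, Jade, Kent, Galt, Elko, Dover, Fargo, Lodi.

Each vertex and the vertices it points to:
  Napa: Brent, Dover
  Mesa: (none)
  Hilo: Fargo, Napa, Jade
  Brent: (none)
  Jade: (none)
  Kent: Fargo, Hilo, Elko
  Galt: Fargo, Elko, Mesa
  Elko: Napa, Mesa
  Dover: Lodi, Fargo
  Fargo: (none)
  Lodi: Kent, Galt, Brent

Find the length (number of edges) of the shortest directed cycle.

For each vertex v, BFS finds the shortest path from v back to v.
The shortest such closed walk is Lodi → Kent → Hilo → Napa → Dover → Lodi, length 5.

5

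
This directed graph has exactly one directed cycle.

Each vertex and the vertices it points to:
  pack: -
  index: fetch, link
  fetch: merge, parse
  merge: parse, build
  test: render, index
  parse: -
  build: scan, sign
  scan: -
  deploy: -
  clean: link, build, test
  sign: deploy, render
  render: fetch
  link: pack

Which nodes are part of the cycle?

DFS with gray/black marking from build:
build gray
  scan gray
  scan black
  sign gray
    deploy gray
    deploy black
    render gray
      fetch gray
        merge gray
          parse gray
          parse black
          merge→build: build is gray → back edge
Back edge closes the cycle build → sign → render → fetch → merge → build; its vertices are {sign, build, fetch, merge, render}.

sign, build, fetch, merge, render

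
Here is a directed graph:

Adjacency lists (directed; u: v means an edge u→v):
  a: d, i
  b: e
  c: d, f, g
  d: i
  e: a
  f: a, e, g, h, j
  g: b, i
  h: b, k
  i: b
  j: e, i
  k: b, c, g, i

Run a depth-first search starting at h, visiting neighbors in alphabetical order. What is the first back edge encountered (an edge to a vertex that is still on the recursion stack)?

i->b

DFS from h (visiting neighbors in alphabetical order); mark gray on enter, black on exit:
h gray
  b gray
    e gray
      a gray
        d gray
          i gray
            i→b: b is gray → back edge
First back edge: i → b.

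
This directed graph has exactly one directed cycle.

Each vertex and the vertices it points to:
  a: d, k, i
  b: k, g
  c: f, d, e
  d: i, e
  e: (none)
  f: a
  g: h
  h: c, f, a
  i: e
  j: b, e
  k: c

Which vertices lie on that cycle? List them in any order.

DFS with gray/black marking from k:
k gray
  c gray
    f gray
      a gray
        d gray
          i gray
            e gray
            e black
          i black
          d→e: e black — skip
        d black
        a→k: k is gray → back edge
Back edge closes the cycle k → c → f → a → k; its vertices are {a, c, f, k}.

a, c, f, k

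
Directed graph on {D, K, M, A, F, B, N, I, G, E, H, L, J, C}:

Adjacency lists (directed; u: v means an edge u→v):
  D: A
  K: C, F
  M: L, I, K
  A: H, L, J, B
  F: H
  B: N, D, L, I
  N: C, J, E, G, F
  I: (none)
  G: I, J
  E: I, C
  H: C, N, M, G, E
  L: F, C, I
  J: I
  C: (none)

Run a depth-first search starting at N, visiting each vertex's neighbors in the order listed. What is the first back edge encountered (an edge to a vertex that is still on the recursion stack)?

DFS from N (visiting each vertex's neighbors in the order listed); mark gray on enter, black on exit:
N gray
  C gray
  C black
  J gray
    I gray
    I black
  J black
  E gray
    E→I: I black — skip
    E→C: C black — skip
  E black
  G gray
    G→I: I black — skip
    G→J: J black — skip
  G black
  F gray
    H gray
      H→C: C black — skip
      H→N: N is gray → back edge
First back edge: H → N.

H->N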